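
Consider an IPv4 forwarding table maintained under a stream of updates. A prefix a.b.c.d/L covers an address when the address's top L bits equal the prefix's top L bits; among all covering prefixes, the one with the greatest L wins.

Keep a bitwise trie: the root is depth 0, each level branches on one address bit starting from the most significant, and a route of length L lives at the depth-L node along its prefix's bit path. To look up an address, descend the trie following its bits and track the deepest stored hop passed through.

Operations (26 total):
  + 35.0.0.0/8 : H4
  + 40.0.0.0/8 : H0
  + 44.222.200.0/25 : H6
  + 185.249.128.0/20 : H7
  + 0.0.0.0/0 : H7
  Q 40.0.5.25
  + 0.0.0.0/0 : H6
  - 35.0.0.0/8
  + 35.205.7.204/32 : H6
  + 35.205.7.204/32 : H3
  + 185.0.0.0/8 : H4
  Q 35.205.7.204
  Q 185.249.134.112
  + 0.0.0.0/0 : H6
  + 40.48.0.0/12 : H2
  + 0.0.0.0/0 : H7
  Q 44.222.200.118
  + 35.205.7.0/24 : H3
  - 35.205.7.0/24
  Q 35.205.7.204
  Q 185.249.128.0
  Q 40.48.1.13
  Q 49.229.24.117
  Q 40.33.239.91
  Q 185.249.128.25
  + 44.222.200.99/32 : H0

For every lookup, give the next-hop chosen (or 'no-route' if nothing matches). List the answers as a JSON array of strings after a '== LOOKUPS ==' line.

Trace:
  + 35.0.0.0/8 (H4) depth=8
  + 40.0.0.0/8 (H0) depth=8
  + 44.222.200.0/25 (H6) depth=25
  + 185.249.128.0/20 (H7) depth=20
  + 0.0.0.0/0 (H7) depth=0
  lookup 40.0.5.25: bits 00101000 walk d0:H7→d1:-→d2:-→d3:-→d4:-→d5:-→d6:-→d7:-→d8:H0 -> H0
  + 0.0.0.0/0 (H6) depth=0
  del 35.0.0.0/8 (clear depth 8)
  + 35.205.7.204/32 (H6) depth=32
  + 35.205.7.204/32 (H3) depth=32
  + 185.0.0.0/8 (H4) depth=8
  lookup 35.205.7.204: bits 00100011110011010000011111001100 walk d0:H6→d1:-→d2:-→d3:-→d4:-→d5:-→d6:-→d7:-→d8:-→d9:-→d10:-→d11:-→d12:-→d13:-→d14:-→d15:-→d16:-→d17:-→d18:-→d19:-→d20:-→d21:-→d22:-→d23:-→d24:-→d25:-→d26:-→d27:-→d28:-→d29:-→d30:-→d31:-→d32:H3 -> H3
  lookup 185.249.134.112: bits 10111001111110011000 walk d0:H6→d1:-→d2:-→d3:-→d4:-→d5:-→d6:-→d7:-→d8:H4→d9:-→d10:-→d11:-→d12:-→d13:-→d14:-→d15:-→d16:-→d17:-→d18:-→d19:-→d20:H7 -> H7
  + 0.0.0.0/0 (H6) depth=0
  + 40.48.0.0/12 (H2) depth=12
  + 0.0.0.0/0 (H7) depth=0
  lookup 44.222.200.118: bits 0010110011011110110010000 walk d0:H7→d1:-→d2:-→d3:-→d4:-→d5:-→d6:-→d7:-→d8:-→d9:-→d10:-→d11:-→d12:-→d13:-→d14:-→d15:-→d16:-→d17:-→d18:-→d19:-→d20:-→d21:-→d22:-→d23:-→d24:-→d25:H6 -> H6
  + 35.205.7.0/24 (H3) depth=24
  del 35.205.7.0/24 (clear depth 24)
  lookup 35.205.7.204: bits 00100011110011010000011111001100 walk d0:H7→d1:-→d2:-→d3:-→d4:-→d5:-→d6:-→d7:-→d8:-→d9:-→d10:-→d11:-→d12:-→d13:-→d14:-→d15:-→d16:-→d17:-→d18:-→d19:-→d20:-→d21:-→d22:-→d23:-→d24:-→d25:-→d26:-→d27:-→d28:-→d29:-→d30:-→d31:-→d32:H3 -> H3
  lookup 185.249.128.0: bits 10111001111110011000 walk d0:H7→d1:-→d2:-→d3:-→d4:-→d5:-→d6:-→d7:-→d8:H4→d9:-→d10:-→d11:-→d12:-→d13:-→d14:-→d15:-→d16:-→d17:-→d18:-→d19:-→d20:H7 -> H7
  lookup 40.48.1.13: bits 001010000011 walk d0:H7→d1:-→d2:-→d3:-→d4:-→d5:-→d6:-→d7:-→d8:H0→d9:-→d10:-→d11:-→d12:H2 -> H2
  lookup 49.229.24.117: bits 001 walk d0:H7→d1:-→d2:-→d3:- -> H7
  lookup 40.33.239.91: bits 00101000001 walk d0:H7→d1:-→d2:-→d3:-→d4:-→d5:-→d6:-→d7:-→d8:H0→d9:-→d10:-→d11:- -> H0
  lookup 185.249.128.25: bits 10111001111110011000 walk d0:H7→d1:-→d2:-→d3:-→d4:-→d5:-→d6:-→d7:-→d8:H4→d9:-→d10:-→d11:-→d12:-→d13:-→d14:-→d15:-→d16:-→d17:-→d18:-→d19:-→d20:H7 -> H7
  + 44.222.200.99/32 (H0) depth=32

== LOOKUPS ==
["H0","H3","H7","H6","H3","H7","H2","H7","H0","H7"]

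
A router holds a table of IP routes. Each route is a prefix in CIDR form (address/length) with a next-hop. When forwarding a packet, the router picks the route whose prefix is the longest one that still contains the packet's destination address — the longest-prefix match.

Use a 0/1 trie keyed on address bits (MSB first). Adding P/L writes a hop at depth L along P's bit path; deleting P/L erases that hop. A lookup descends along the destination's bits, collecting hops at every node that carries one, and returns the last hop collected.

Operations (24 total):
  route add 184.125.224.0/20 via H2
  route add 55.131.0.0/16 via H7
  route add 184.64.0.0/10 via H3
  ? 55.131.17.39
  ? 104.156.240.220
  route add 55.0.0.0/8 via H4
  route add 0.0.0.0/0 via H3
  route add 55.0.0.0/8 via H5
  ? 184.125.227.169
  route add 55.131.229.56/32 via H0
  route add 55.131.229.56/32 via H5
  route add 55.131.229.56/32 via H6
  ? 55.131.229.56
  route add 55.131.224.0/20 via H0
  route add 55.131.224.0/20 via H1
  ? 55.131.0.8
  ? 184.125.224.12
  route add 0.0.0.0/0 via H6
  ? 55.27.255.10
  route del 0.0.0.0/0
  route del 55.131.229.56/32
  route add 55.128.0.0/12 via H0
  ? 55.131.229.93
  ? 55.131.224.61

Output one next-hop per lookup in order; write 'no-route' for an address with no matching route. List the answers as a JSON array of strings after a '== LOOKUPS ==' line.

Apply in order:
  + 184.125.224.0/20 (H2) depth=20
  + 55.131.0.0/16 (H7) depth=16
  + 184.64.0.0/10 (H3) depth=10
  lookup 55.131.17.39: bits 0011011110000011 walk d0:-→d1:-→d2:-→d3:-→d4:-→d5:-→d6:-→d7:-→d8:-→d9:-→d10:-→d11:-→d12:-→d13:-→d14:-→d15:-→d16:H7 -> H7
  lookup 104.156.240.220: bits 0 walk d0:-→d1:- -> no-route
  + 55.0.0.0/8 (H4) depth=8
  + 0.0.0.0/0 (H3) depth=0
  + 55.0.0.0/8 (H5) depth=8
  lookup 184.125.227.169: bits 10111000011111011110 walk d0:H3→d1:-→d2:-→d3:-→d4:-→d5:-→d6:-→d7:-→d8:-→d9:-→d10:H3→d11:-→d12:-→d13:-→d14:-→d15:-→d16:-→d17:-→d18:-→d19:-→d20:H2 -> H2
  + 55.131.229.56/32 (H0) depth=32
  + 55.131.229.56/32 (H5) depth=32
  + 55.131.229.56/32 (H6) depth=32
  lookup 55.131.229.56: bits 00110111100000111110010100111000 walk d0:H3→d1:-→d2:-→d3:-→d4:-→d5:-→d6:-→d7:-→d8:H5→d9:-→d10:-→d11:-→d12:-→d13:-→d14:-→d15:-→d16:H7→d17:-→d18:-→d19:-→d20:-→d21:-→d22:-→d23:-→d24:-→d25:-→d26:-→d27:-→d28:-→d29:-→d30:-→d31:-→d32:H6 -> H6
  + 55.131.224.0/20 (H0) depth=20
  + 55.131.224.0/20 (H1) depth=20
  lookup 55.131.0.8: bits 0011011110000011 walk d0:H3→d1:-→d2:-→d3:-→d4:-→d5:-→d6:-→d7:-→d8:H5→d9:-→d10:-→d11:-→d12:-→d13:-→d14:-→d15:-→d16:H7 -> H7
  lookup 184.125.224.12: bits 10111000011111011110 walk d0:H3→d1:-→d2:-→d3:-→d4:-→d5:-→d6:-→d7:-→d8:-→d9:-→d10:H3→d11:-→d12:-→d13:-→d14:-→d15:-→d16:-→d17:-→d18:-→d19:-→d20:H2 -> H2
  + 0.0.0.0/0 (H6) depth=0
  lookup 55.27.255.10: bits 00110111 walk d0:H6→d1:-→d2:-→d3:-→d4:-→d5:-→d6:-→d7:-→d8:H5 -> H5
  del 0.0.0.0/0 (clear depth 0)
  del 55.131.229.56/32 (clear depth 32)
  + 55.128.0.0/12 (H0) depth=12
  lookup 55.131.229.93: bits 0011011110000011111001010 walk d0:-→d1:-→d2:-→d3:-→d4:-→d5:-→d6:-→d7:-→d8:H5→d9:-→d10:-→d11:-→d12:H0→d13:-→d14:-→d15:-→d16:H7→d17:-→d18:-→d19:-→d20:H1→d21:-→d22:-→d23:-→d24:-→d25:- -> H1
  lookup 55.131.224.61: bits 001101111000001111100 walk d0:-→d1:-→d2:-→d3:-→d4:-→d5:-→d6:-→d7:-→d8:H5→d9:-→d10:-→d11:-→d12:H0→d13:-→d14:-→d15:-→d16:H7→d17:-→d18:-→d19:-→d20:H1→d21:- -> H1

== LOOKUPS ==
["H7","no-route","H2","H6","H7","H2","H5","H1","H1"]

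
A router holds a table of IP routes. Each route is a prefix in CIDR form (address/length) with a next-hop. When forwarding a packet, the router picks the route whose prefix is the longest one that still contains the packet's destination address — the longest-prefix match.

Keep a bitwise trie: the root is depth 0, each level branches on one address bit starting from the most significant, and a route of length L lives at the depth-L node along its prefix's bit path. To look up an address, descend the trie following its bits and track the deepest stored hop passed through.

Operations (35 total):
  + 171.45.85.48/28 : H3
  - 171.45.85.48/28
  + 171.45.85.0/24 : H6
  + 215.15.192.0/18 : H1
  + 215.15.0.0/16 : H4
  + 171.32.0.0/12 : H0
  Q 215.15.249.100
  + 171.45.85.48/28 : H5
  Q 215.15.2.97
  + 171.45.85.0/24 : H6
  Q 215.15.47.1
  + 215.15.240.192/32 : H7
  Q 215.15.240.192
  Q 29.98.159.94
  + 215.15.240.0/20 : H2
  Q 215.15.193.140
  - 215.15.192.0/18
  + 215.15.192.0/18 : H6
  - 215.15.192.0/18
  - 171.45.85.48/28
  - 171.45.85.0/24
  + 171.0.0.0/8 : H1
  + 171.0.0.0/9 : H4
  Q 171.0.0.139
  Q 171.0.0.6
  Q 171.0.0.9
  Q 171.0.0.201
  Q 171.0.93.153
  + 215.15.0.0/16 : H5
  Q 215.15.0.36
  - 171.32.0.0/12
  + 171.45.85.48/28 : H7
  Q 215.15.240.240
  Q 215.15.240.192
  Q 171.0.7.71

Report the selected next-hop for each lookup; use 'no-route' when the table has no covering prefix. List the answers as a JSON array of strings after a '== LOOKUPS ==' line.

Process each operation:
  + 171.45.85.48/28 (H3) depth=28
  - 171.45.85.48/28 clear@28
  + 171.45.85.0/24 (H6) depth=24
  + 215.15.192.0/18 (H1) depth=18
  + 215.15.0.0/16 (H4) depth=16
  + 171.32.0.0/12 (H0) depth=12
  Q 215.15.249.100: descend 110101110000111111 ; hops seen [H4,H1] ; pick H1
  + 171.45.85.48/28 (H5) depth=28
  Q 215.15.2.97: descend 1101011100001111 ; hops seen [H4] ; pick H4
  + 171.45.85.0/24 (H6) depth=24
  Q 215.15.47.1: descend 1101011100001111 ; hops seen [H4] ; pick H4
  + 215.15.240.192/32 (H7) depth=32
  Q 215.15.240.192: descend 11010111000011111111000011000000 ; hops seen [H4,H1,H7] ; pick H7
  Q 29.98.159.94: descend ε ; hops seen [∅] ; pick no-route
  + 215.15.240.0/20 (H2) depth=20
  Q 215.15.193.140: descend 110101110000111111 ; hops seen [H4,H1] ; pick H1
  - 215.15.192.0/18 clear@18
  + 215.15.192.0/18 (H6) depth=18
  - 215.15.192.0/18 clear@18
  - 171.45.85.48/28 clear@28
  - 171.45.85.0/24 clear@24
  + 171.0.0.0/8 (H1) depth=8
  + 171.0.0.0/9 (H4) depth=9
  Q 171.0.0.139: descend 1010101100 ; hops seen [H1,H4] ; pick H4
  Q 171.0.0.6: descend 1010101100 ; hops seen [H1,H4] ; pick H4
  Q 171.0.0.9: descend 1010101100 ; hops seen [H1,H4] ; pick H4
  Q 171.0.0.201: descend 1010101100 ; hops seen [H1,H4] ; pick H4
  Q 171.0.93.153: descend 1010101100 ; hops seen [H1,H4] ; pick H4
  + 215.15.0.0/16 (H5) depth=16
  Q 215.15.0.36: descend 1101011100001111 ; hops seen [H5] ; pick H5
  - 171.32.0.0/12 clear@12
  + 171.45.85.48/28 (H7) depth=28
  Q 215.15.240.240: descend 11010111000011111111000011 ; hops seen [H5,H2] ; pick H2
  Q 215.15.240.192: descend 11010111000011111111000011000000 ; hops seen [H5,H2,H7] ; pick H7
  Q 171.0.7.71: descend 1010101100 ; hops seen [H1,H4] ; pick H4

== LOOKUPS ==
["H1","H4","H4","H7","no-route","H1","H4","H4","H4","H4","H4","H5","H2","H7","H4"]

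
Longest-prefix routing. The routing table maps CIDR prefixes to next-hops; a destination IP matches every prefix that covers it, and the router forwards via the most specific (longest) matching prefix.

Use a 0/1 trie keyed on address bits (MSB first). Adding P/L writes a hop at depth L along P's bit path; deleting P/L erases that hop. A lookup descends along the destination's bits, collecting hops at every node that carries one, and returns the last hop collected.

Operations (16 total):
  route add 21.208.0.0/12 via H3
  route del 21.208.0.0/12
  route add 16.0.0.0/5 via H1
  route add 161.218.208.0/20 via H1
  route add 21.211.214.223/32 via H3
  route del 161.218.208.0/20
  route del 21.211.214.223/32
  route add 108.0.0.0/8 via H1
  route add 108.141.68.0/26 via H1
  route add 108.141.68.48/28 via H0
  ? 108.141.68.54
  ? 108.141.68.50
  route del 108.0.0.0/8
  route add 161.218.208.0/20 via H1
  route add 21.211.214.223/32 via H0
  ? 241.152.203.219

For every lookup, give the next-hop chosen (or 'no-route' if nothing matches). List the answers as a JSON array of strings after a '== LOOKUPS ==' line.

Apply in order:
  + 21.208.0.0/12 (H3) depth=12
  - 21.208.0.0/12 clear@12
  + 16.0.0.0/5 (H1) depth=5
  + 161.218.208.0/20 (H1) depth=20
  + 21.211.214.223/32 (H3) depth=32
  - 161.218.208.0/20 clear@20
  - 21.211.214.223/32 clear@32
  + 108.0.0.0/8 (H1) depth=8
  + 108.141.68.0/26 (H1) depth=26
  + 108.141.68.48/28 (H0) depth=28
  Q 108.141.68.54: descend 0110110010001101010001000011 ; hops seen [H1,H1,H0] ; pick H0
  Q 108.141.68.50: descend 0110110010001101010001000011 ; hops seen [H1,H1,H0] ; pick H0
  - 108.0.0.0/8 clear@8
  + 161.218.208.0/20 (H1) depth=20
  + 21.211.214.223/32 (H0) depth=32
  Q 241.152.203.219: descend 1 ; hops seen [∅] ; pick no-route

== LOOKUPS ==
["H0","H0","no-route"]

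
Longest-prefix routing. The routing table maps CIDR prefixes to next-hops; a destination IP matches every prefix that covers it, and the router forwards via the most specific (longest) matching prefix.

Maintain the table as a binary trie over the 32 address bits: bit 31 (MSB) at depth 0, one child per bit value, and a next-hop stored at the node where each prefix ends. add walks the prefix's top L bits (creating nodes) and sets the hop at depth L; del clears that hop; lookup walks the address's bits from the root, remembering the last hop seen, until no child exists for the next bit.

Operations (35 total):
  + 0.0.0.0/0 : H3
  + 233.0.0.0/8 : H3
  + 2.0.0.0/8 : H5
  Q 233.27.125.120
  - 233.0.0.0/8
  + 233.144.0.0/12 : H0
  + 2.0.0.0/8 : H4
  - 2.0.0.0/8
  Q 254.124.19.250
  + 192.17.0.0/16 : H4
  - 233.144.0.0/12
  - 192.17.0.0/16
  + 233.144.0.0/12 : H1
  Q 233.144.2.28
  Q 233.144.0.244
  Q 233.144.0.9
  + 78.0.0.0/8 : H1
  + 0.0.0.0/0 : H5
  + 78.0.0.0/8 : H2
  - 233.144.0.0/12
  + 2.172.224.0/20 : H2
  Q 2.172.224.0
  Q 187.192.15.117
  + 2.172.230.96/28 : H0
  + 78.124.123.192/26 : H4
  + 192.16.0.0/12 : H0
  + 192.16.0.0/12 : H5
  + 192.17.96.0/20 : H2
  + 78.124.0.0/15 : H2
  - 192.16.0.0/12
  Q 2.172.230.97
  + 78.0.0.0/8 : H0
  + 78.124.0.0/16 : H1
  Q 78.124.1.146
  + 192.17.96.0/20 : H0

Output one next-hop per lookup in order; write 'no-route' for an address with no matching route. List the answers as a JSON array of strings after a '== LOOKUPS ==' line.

Process each operation:
  + 0.0.0.0/0 (H3) depth=0
  + 233.0.0.0/8 (H3) depth=8
  + 2.0.0.0/8 (H5) depth=8
  Q 233.27.125.120: descend 11101001 ; hops seen [H3,H3] ; pick H3
  del 233.0.0.0/8 (clear depth 8)
  + 233.144.0.0/12 (H0) depth=12
  + 2.0.0.0/8 (H4) depth=8
  del 2.0.0.0/8 (clear depth 8)
  Q 254.124.19.250: descend 111 ; hops seen [H3] ; pick H3
  + 192.17.0.0/16 (H4) depth=16
  del 233.144.0.0/12 (clear depth 12)
  del 192.17.0.0/16 (clear depth 16)
  + 233.144.0.0/12 (H1) depth=12
  Q 233.144.2.28: descend 111010011001 ; hops seen [H3,H1] ; pick H1
  Q 233.144.0.244: descend 111010011001 ; hops seen [H3,H1] ; pick H1
  Q 233.144.0.9: descend 111010011001 ; hops seen [H3,H1] ; pick H1
  + 78.0.0.0/8 (H1) depth=8
  + 0.0.0.0/0 (H5) depth=0
  + 78.0.0.0/8 (H2) depth=8
  del 233.144.0.0/12 (clear depth 12)
  + 2.172.224.0/20 (H2) depth=20
  Q 2.172.224.0: descend 00000010101011001110 ; hops seen [H5,H2] ; pick H2
  Q 187.192.15.117: descend 1 ; hops seen [H5] ; pick H5
  + 2.172.230.96/28 (H0) depth=28
  + 78.124.123.192/26 (H4) depth=26
  + 192.16.0.0/12 (H0) depth=12
  + 192.16.0.0/12 (H5) depth=12
  + 192.17.96.0/20 (H2) depth=20
  + 78.124.0.0/15 (H2) depth=15
  del 192.16.0.0/12 (clear depth 12)
  Q 2.172.230.97: descend 0000001010101100111001100110 ; hops seen [H5,H2,H0] ; pick H0
  + 78.0.0.0/8 (H0) depth=8
  + 78.124.0.0/16 (H1) depth=16
  Q 78.124.1.146: descend 01001110011111000 ; hops seen [H5,H0,H2,H1] ; pick H1
  + 192.17.96.0/20 (H0) depth=20

== LOOKUPS ==
["H3","H3","H1","H1","H1","H2","H5","H0","H1"]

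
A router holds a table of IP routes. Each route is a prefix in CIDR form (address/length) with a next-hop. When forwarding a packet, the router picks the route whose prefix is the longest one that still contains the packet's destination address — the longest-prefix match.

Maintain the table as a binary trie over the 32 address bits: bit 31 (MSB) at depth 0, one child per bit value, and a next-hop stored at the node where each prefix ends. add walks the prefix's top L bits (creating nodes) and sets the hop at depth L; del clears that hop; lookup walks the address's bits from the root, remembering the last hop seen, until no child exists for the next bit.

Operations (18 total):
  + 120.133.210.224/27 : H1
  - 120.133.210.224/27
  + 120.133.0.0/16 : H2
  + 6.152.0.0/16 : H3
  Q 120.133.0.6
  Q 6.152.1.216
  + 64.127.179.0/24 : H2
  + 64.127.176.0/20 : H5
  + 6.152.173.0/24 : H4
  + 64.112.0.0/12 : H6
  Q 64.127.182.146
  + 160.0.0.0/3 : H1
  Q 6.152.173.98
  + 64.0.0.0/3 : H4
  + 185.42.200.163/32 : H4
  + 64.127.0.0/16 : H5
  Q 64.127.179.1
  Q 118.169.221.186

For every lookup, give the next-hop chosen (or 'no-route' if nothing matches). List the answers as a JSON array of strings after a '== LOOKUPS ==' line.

Apply in order:
  add 120.133.210.224/27 -> H1 at depth 27
  - 120.133.210.224/27 clear@27
  add 120.133.0.0/16 -> H2 at depth 16
  add 6.152.0.0/16 -> H3 at depth 16
  ? 120.133.0.6  path d0:-→d1:-→d2:-→d3:-→d4:-→d5:-→d6:-→d7:-→d8:-→d9:-→d10:-→d11:-→d12:-→d13:-→d14:-→d15:-→d16:H2  best=H2
  ? 6.152.1.216  path d0:-→d1:-→d2:-→d3:-→d4:-→d5:-→d6:-→d7:-→d8:-→d9:-→d10:-→d11:-→d12:-→d13:-→d14:-→d15:-→d16:H3  best=H3
  add 64.127.179.0/24 -> H2 at depth 24
  add 64.127.176.0/20 -> H5 at depth 20
  add 6.152.173.0/24 -> H4 at depth 24
  add 64.112.0.0/12 -> H6 at depth 12
  ? 64.127.182.146  path d0:-→d1:-→d2:-→d3:-→d4:-→d5:-→d6:-→d7:-→d8:-→d9:-→d10:-→d11:-→d12:H6→d13:-→d14:-→d15:-→d16:-→d17:-→d18:-→d19:-→d20:H5→d21:-  best=H5
  add 160.0.0.0/3 -> H1 at depth 3
  ? 6.152.173.98  path d0:-→d1:-→d2:-→d3:-→d4:-→d5:-→d6:-→d7:-→d8:-→d9:-→d10:-→d11:-→d12:-→d13:-→d14:-→d15:-→d16:H3→d17:-→d18:-→d19:-→d20:-→d21:-→d22:-→d23:-→d24:H4  best=H4
  add 64.0.0.0/3 -> H4 at depth 3
  add 185.42.200.163/32 -> H4 at depth 32
  add 64.127.0.0/16 -> H5 at depth 16
  ? 64.127.179.1  path d0:-→d1:-→d2:-→d3:H4→d4:-→d5:-→d6:-→d7:-→d8:-→d9:-→d10:-→d11:-→d12:H6→d13:-→d14:-→d15:-→d16:H5→d17:-→d18:-→d19:-→d20:H5→d21:-→d22:-→d23:-→d24:H2  best=H2
  ? 118.169.221.186  path d0:-→d1:-→d2:-→d3:-→d4:-  best=no-route

== LOOKUPS ==
["H2","H3","H5","H4","H2","no-route"]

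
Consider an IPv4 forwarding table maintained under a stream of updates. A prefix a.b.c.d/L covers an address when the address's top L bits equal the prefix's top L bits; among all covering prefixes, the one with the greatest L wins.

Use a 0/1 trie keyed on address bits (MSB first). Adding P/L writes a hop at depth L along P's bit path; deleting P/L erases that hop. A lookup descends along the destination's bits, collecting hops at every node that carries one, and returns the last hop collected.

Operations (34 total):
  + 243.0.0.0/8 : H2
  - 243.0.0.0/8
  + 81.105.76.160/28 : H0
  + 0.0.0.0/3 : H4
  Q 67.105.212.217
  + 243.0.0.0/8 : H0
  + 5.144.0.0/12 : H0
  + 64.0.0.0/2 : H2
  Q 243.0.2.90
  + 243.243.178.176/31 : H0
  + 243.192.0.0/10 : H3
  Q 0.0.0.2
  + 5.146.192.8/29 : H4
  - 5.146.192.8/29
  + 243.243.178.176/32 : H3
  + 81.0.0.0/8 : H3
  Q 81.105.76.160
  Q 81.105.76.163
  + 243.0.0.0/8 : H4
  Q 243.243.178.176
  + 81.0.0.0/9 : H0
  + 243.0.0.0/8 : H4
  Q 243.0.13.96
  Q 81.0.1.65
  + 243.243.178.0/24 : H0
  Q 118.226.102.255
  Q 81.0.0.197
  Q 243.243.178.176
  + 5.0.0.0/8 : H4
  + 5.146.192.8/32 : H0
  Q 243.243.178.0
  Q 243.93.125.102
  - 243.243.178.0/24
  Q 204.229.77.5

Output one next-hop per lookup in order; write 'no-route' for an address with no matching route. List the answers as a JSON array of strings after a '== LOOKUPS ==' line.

Process each operation:
  add 243.0.0.0/8 -> H2 at depth 8
  - 243.0.0.0/8 clear@8
  add 81.105.76.160/28 -> H0 at depth 28
  add 0.0.0.0/3 -> H4 at depth 3
  ? 67.105.212.217  path d0:-→d1:-→d2:-→d3:-  best=no-route
  add 243.0.0.0/8 -> H0 at depth 8
  add 5.144.0.0/12 -> H0 at depth 12
  add 64.0.0.0/2 -> H2 at depth 2
  ? 243.0.2.90  path d0:-→d1:-→d2:-→d3:-→d4:-→d5:-→d6:-→d7:-→d8:H0  best=H0
  add 243.243.178.176/31 -> H0 at depth 31
  add 243.192.0.0/10 -> H3 at depth 10
  ? 0.0.0.2  path d0:-→d1:-→d2:-→d3:H4→d4:-→d5:-  best=H4
  add 5.146.192.8/29 -> H4 at depth 29
  - 5.146.192.8/29 clear@29
  add 243.243.178.176/32 -> H3 at depth 32
  add 81.0.0.0/8 -> H3 at depth 8
  ? 81.105.76.160  path d0:-→d1:-→d2:H2→d3:-→d4:-→d5:-→d6:-→d7:-→d8:H3→d9:-→d10:-→d11:-→d12:-→d13:-→d14:-→d15:-→d16:-→d17:-→d18:-→d19:-→d20:-→d21:-→d22:-→d23:-→d24:-→d25:-→d26:-→d27:-→d28:H0  best=H0
  ? 81.105.76.163  path d0:-→d1:-→d2:H2→d3:-→d4:-→d5:-→d6:-→d7:-→d8:H3→d9:-→d10:-→d11:-→d12:-→d13:-→d14:-→d15:-→d16:-→d17:-→d18:-→d19:-→d20:-→d21:-→d22:-→d23:-→d24:-→d25:-→d26:-→d27:-→d28:H0  best=H0
  add 243.0.0.0/8 -> H4 at depth 8
  ? 243.243.178.176  path d0:-→d1:-→d2:-→d3:-→d4:-→d5:-→d6:-→d7:-→d8:H4→d9:-→d10:H3→d11:-→d12:-→d13:-→d14:-→d15:-→d16:-→d17:-→d18:-→d19:-→d20:-→d21:-→d22:-→d23:-→d24:-→d25:-→d26:-→d27:-→d28:-→d29:-→d30:-→d31:H0→d32:H3  best=H3
  add 81.0.0.0/9 -> H0 at depth 9
  add 243.0.0.0/8 -> H4 at depth 8
  ? 243.0.13.96  path d0:-→d1:-→d2:-→d3:-→d4:-→d5:-→d6:-→d7:-→d8:H4  best=H4
  ? 81.0.1.65  path d0:-→d1:-→d2:H2→d3:-→d4:-→d5:-→d6:-→d7:-→d8:H3→d9:H0  best=H0
  add 243.243.178.0/24 -> H0 at depth 24
  ? 118.226.102.255  path d0:-→d1:-→d2:H2  best=H2
  ? 81.0.0.197  path d0:-→d1:-→d2:H2→d3:-→d4:-→d5:-→d6:-→d7:-→d8:H3→d9:H0  best=H0
  ? 243.243.178.176  path d0:-→d1:-→d2:-→d3:-→d4:-→d5:-→d6:-→d7:-→d8:H4→d9:-→d10:H3→d11:-→d12:-→d13:-→d14:-→d15:-→d16:-→d17:-→d18:-→d19:-→d20:-→d21:-→d22:-→d23:-→d24:H0→d25:-→d26:-→d27:-→d28:-→d29:-→d30:-→d31:H0→d32:H3  best=H3
  add 5.0.0.0/8 -> H4 at depth 8
  add 5.146.192.8/32 -> H0 at depth 32
  ? 243.243.178.0  path d0:-→d1:-→d2:-→d3:-→d4:-→d5:-→d6:-→d7:-→d8:H4→d9:-→d10:H3→d11:-→d12:-→d13:-→d14:-→d15:-→d16:-→d17:-→d18:-→d19:-→d20:-→d21:-→d22:-→d23:-→d24:H0  best=H0
  ? 243.93.125.102  path d0:-→d1:-→d2:-→d3:-→d4:-→d5:-→d6:-→d7:-→d8:H4  best=H4
  - 243.243.178.0/24 clear@24
  ? 204.229.77.5  path d0:-→d1:-→d2:-  best=no-route

== LOOKUPS ==
["no-route","H0","H4","H0","H0","H3","H4","H0","H2","H0","H3","H0","H4","no-route"]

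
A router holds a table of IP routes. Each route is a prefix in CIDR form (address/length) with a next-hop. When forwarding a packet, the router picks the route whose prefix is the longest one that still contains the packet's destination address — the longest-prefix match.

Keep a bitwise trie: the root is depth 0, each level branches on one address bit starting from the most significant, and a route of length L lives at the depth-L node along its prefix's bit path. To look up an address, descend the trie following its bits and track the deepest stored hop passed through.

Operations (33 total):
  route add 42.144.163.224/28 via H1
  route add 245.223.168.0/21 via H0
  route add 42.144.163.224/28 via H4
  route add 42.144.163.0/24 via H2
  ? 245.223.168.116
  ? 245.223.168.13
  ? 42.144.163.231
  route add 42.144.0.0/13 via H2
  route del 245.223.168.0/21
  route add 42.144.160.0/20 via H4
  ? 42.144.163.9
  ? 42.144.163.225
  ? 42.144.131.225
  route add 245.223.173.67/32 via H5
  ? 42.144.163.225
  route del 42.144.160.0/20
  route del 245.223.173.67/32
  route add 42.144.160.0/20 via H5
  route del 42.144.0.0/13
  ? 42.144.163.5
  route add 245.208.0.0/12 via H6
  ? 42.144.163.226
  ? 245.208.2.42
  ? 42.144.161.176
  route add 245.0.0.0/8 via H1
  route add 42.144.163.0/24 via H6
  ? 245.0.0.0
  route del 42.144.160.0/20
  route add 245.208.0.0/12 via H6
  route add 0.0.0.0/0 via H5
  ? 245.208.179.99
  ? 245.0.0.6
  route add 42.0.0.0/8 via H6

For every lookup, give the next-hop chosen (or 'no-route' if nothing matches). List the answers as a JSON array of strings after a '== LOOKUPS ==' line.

Process each operation:
  + 42.144.163.224/28 (H1) depth=28
  + 245.223.168.0/21 (H0) depth=21
  + 42.144.163.224/28 (H4) depth=28
  + 42.144.163.0/24 (H2) depth=24
  lookup 245.223.168.116: bits 111101011101111110101 walk d0:-→d1:-→d2:-→d3:-→d4:-→d5:-→d6:-→d7:-→d8:-→d9:-→d10:-→d11:-→d12:-→d13:-→d14:-→d15:-→d16:-→d17:-→d18:-→d19:-→d20:-→d21:H0 -> H0
  lookup 245.223.168.13: bits 111101011101111110101 walk d0:-→d1:-→d2:-→d3:-→d4:-→d5:-→d6:-→d7:-→d8:-→d9:-→d10:-→d11:-→d12:-→d13:-→d14:-→d15:-→d16:-→d17:-→d18:-→d19:-→d20:-→d21:H0 -> H0
  lookup 42.144.163.231: bits 0010101010010000101000111110 walk d0:-→d1:-→d2:-→d3:-→d4:-→d5:-→d6:-→d7:-→d8:-→d9:-→d10:-→d11:-→d12:-→d13:-→d14:-→d15:-→d16:-→d17:-→d18:-→d19:-→d20:-→d21:-→d22:-→d23:-→d24:H2→d25:-→d26:-→d27:-→d28:H4 -> H4
  + 42.144.0.0/13 (H2) depth=13
  - 245.223.168.0/21 clear@21
  + 42.144.160.0/20 (H4) depth=20
  lookup 42.144.163.9: bits 001010101001000010100011 walk d0:-→d1:-→d2:-→d3:-→d4:-→d5:-→d6:-→d7:-→d8:-→d9:-→d10:-→d11:-→d12:-→d13:H2→d14:-→d15:-→d16:-→d17:-→d18:-→d19:-→d20:H4→d21:-→d22:-→d23:-→d24:H2 -> H2
  lookup 42.144.163.225: bits 0010101010010000101000111110 walk d0:-→d1:-→d2:-→d3:-→d4:-→d5:-→d6:-→d7:-→d8:-→d9:-→d10:-→d11:-→d12:-→d13:H2→d14:-→d15:-→d16:-→d17:-→d18:-→d19:-→d20:H4→d21:-→d22:-→d23:-→d24:H2→d25:-→d26:-→d27:-→d28:H4 -> H4
  lookup 42.144.131.225: bits 001010101001000010 walk d0:-→d1:-→d2:-→d3:-→d4:-→d5:-→d6:-→d7:-→d8:-→d9:-→d10:-→d11:-→d12:-→d13:H2→d14:-→d15:-→d16:-→d17:-→d18:- -> H2
  + 245.223.173.67/32 (H5) depth=32
  lookup 42.144.163.225: bits 0010101010010000101000111110 walk d0:-→d1:-→d2:-→d3:-→d4:-→d5:-→d6:-→d7:-→d8:-→d9:-→d10:-→d11:-→d12:-→d13:H2→d14:-→d15:-→d16:-→d17:-→d18:-→d19:-→d20:H4→d21:-→d22:-→d23:-→d24:H2→d25:-→d26:-→d27:-→d28:H4 -> H4
  - 42.144.160.0/20 clear@20
  - 245.223.173.67/32 clear@32
  + 42.144.160.0/20 (H5) depth=20
  - 42.144.0.0/13 clear@13
  lookup 42.144.163.5: bits 001010101001000010100011 walk d0:-→d1:-→d2:-→d3:-→d4:-→d5:-→d6:-→d7:-→d8:-→d9:-→d10:-→d11:-→d12:-→d13:-→d14:-→d15:-→d16:-→d17:-→d18:-→d19:-→d20:H5→d21:-→d22:-→d23:-→d24:H2 -> H2
  + 245.208.0.0/12 (H6) depth=12
  lookup 42.144.163.226: bits 0010101010010000101000111110 walk d0:-→d1:-→d2:-→d3:-→d4:-→d5:-→d6:-→d7:-→d8:-→d9:-→d10:-→d11:-→d12:-→d13:-→d14:-→d15:-→d16:-→d17:-→d18:-→d19:-→d20:H5→d21:-→d22:-→d23:-→d24:H2→d25:-→d26:-→d27:-→d28:H4 -> H4
  lookup 245.208.2.42: bits 111101011101 walk d0:-→d1:-→d2:-→d3:-→d4:-→d5:-→d6:-→d7:-→d8:-→d9:-→d10:-→d11:-→d12:H6 -> H6
  lookup 42.144.161.176: bits 0010101010010000101000 walk d0:-→d1:-→d2:-→d3:-→d4:-→d5:-→d6:-→d7:-→d8:-→d9:-→d10:-→d11:-→d12:-→d13:-→d14:-→d15:-→d16:-→d17:-→d18:-→d19:-→d20:H5→d21:-→d22:- -> H5
  + 245.0.0.0/8 (H1) depth=8
  + 42.144.163.0/24 (H6) depth=24
  lookup 245.0.0.0: bits 11110101 walk d0:-→d1:-→d2:-→d3:-→d4:-→d5:-→d6:-→d7:-→d8:H1 -> H1
  - 42.144.160.0/20 clear@20
  + 245.208.0.0/12 (H6) depth=12
  + 0.0.0.0/0 (H5) depth=0
  lookup 245.208.179.99: bits 111101011101 walk d0:H5→d1:-→d2:-→d3:-→d4:-→d5:-→d6:-→d7:-→d8:H1→d9:-→d10:-→d11:-→d12:H6 -> H6
  lookup 245.0.0.6: bits 11110101 walk d0:H5→d1:-→d2:-→d3:-→d4:-→d5:-→d6:-→d7:-→d8:H1 -> H1
  + 42.0.0.0/8 (H6) depth=8

== LOOKUPS ==
["H0","H0","H4","H2","H4","H2","H4","H2","H4","H6","H5","H1","H6","H1"]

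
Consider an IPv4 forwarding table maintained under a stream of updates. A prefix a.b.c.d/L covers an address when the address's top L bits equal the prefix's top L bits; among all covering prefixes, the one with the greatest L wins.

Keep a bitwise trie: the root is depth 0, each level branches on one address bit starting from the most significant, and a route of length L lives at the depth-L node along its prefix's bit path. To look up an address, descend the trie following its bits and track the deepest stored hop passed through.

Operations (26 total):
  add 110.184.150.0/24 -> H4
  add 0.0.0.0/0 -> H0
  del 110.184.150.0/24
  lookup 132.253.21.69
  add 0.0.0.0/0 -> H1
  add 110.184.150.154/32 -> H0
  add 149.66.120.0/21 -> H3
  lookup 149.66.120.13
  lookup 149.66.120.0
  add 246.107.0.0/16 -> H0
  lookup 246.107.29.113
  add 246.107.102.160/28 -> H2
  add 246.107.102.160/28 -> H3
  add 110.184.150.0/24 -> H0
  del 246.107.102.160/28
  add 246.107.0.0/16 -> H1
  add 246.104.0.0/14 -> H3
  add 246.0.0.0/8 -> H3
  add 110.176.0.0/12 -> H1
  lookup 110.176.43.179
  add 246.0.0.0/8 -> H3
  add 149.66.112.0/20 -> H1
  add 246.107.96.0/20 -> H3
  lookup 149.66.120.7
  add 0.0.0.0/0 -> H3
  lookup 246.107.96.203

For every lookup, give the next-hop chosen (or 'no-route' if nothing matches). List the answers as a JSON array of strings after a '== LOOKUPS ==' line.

Process each operation:
  add 110.184.150.0/24 -> H4 at depth 24
  add 0.0.0.0/0 -> H0 at depth 0
  del 110.184.150.0/24 (clear depth 24)
  Q 132.253.21.69: descend ε ; hops seen [H0] ; pick H0
  add 0.0.0.0/0 -> H1 at depth 0
  add 110.184.150.154/32 -> H0 at depth 32
  add 149.66.120.0/21 -> H3 at depth 21
  Q 149.66.120.13: descend 100101010100001001111 ; hops seen [H1,H3] ; pick H3
  Q 149.66.120.0: descend 100101010100001001111 ; hops seen [H1,H3] ; pick H3
  add 246.107.0.0/16 -> H0 at depth 16
  Q 246.107.29.113: descend 1111011001101011 ; hops seen [H1,H0] ; pick H0
  add 246.107.102.160/28 -> H2 at depth 28
  add 246.107.102.160/28 -> H3 at depth 28
  add 110.184.150.0/24 -> H0 at depth 24
  del 246.107.102.160/28 (clear depth 28)
  add 246.107.0.0/16 -> H1 at depth 16
  add 246.104.0.0/14 -> H3 at depth 14
  add 246.0.0.0/8 -> H3 at depth 8
  add 110.176.0.0/12 -> H1 at depth 12
  Q 110.176.43.179: descend 011011101011 ; hops seen [H1,H1] ; pick H1
  add 246.0.0.0/8 -> H3 at depth 8
  add 149.66.112.0/20 -> H1 at depth 20
  add 246.107.96.0/20 -> H3 at depth 20
  Q 149.66.120.7: descend 100101010100001001111 ; hops seen [H1,H1,H3] ; pick H3
  add 0.0.0.0/0 -> H3 at depth 0
  Q 246.107.96.203: descend 111101100110101101100 ; hops seen [H3,H3,H3,H1,H3] ; pick H3

== LOOKUPS ==
["H0","H3","H3","H0","H1","H3","H3"]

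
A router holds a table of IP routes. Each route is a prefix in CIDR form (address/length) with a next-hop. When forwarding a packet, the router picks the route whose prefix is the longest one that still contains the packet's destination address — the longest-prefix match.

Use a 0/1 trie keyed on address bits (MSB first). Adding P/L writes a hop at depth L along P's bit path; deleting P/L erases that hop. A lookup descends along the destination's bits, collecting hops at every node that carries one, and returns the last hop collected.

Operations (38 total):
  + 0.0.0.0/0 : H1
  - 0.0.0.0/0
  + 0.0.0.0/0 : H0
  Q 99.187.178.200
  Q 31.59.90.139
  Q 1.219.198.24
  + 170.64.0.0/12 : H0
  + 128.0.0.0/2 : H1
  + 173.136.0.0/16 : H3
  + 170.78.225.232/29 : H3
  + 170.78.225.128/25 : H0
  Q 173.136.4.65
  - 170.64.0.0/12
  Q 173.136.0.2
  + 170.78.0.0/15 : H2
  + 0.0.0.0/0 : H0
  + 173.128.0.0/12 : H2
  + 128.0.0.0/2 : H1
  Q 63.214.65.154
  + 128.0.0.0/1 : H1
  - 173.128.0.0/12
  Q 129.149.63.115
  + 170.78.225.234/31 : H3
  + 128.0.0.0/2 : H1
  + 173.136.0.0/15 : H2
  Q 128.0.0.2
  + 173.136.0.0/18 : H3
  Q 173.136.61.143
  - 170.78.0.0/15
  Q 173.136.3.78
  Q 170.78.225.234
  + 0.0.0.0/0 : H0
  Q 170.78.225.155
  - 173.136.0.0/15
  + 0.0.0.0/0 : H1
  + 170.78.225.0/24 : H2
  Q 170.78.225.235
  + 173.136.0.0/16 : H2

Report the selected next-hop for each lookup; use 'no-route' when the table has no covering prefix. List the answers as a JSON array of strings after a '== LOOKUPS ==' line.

Apply in order:
  + 0.0.0.0/0 (H1) depth=0
  del 0.0.0.0/0 (clear depth 0)
  + 0.0.0.0/0 (H0) depth=0
  lookup 99.187.178.200: bits ε walk d0:H0 -> H0
  lookup 31.59.90.139: bits ε walk d0:H0 -> H0
  lookup 1.219.198.24: bits ε walk d0:H0 -> H0
  + 170.64.0.0/12 (H0) depth=12
  + 128.0.0.0/2 (H1) depth=2
  + 173.136.0.0/16 (H3) depth=16
  + 170.78.225.232/29 (H3) depth=29
  + 170.78.225.128/25 (H0) depth=25
  lookup 173.136.4.65: bits 1010110110001000 walk d0:H0→d1:-→d2:H1→d3:-→d4:-→d5:-→d6:-→d7:-→d8:-→d9:-→d10:-→d11:-→d12:-→d13:-→d14:-→d15:-→d16:H3 -> H3
  del 170.64.0.0/12 (clear depth 12)
  lookup 173.136.0.2: bits 1010110110001000 walk d0:H0→d1:-→d2:H1→d3:-→d4:-→d5:-→d6:-→d7:-→d8:-→d9:-→d10:-→d11:-→d12:-→d13:-→d14:-→d15:-→d16:H3 -> H3
  + 170.78.0.0/15 (H2) depth=15
  + 0.0.0.0/0 (H0) depth=0
  + 173.128.0.0/12 (H2) depth=12
  + 128.0.0.0/2 (H1) depth=2
  lookup 63.214.65.154: bits ε walk d0:H0 -> H0
  + 128.0.0.0/1 (H1) depth=1
  del 173.128.0.0/12 (clear depth 12)
  lookup 129.149.63.115: bits 10 walk d0:H0→d1:H1→d2:H1 -> H1
  + 170.78.225.234/31 (H3) depth=31
  + 128.0.0.0/2 (H1) depth=2
  + 173.136.0.0/15 (H2) depth=15
  lookup 128.0.0.2: bits 10 walk d0:H0→d1:H1→d2:H1 -> H1
  + 173.136.0.0/18 (H3) depth=18
  lookup 173.136.61.143: bits 101011011000100000 walk d0:H0→d1:H1→d2:H1→d3:-→d4:-→d5:-→d6:-→d7:-→d8:-→d9:-→d10:-→d11:-→d12:-→d13:-→d14:-→d15:H2→d16:H3→d17:-→d18:H3 -> H3
  del 170.78.0.0/15 (clear depth 15)
  lookup 173.136.3.78: bits 101011011000100000 walk d0:H0→d1:H1→d2:H1→d3:-→d4:-→d5:-→d6:-→d7:-→d8:-→d9:-→d10:-→d11:-→d12:-→d13:-→d14:-→d15:H2→d16:H3→d17:-→d18:H3 -> H3
  lookup 170.78.225.234: bits 1010101001001110111000011110101 walk d0:H0→d1:H1→d2:H1→d3:-→d4:-→d5:-→d6:-→d7:-→d8:-→d9:-→d10:-→d11:-→d12:-→d13:-→d14:-→d15:-→d16:-→d17:-→d18:-→d19:-→d20:-→d21:-→d22:-→d23:-→d24:-→d25:H0→d26:-→d27:-→d28:-→d29:H3→d30:-→d31:H3 -> H3
  + 0.0.0.0/0 (H0) depth=0
  lookup 170.78.225.155: bits 1010101001001110111000011 walk d0:H0→d1:H1→d2:H1→d3:-→d4:-→d5:-→d6:-→d7:-→d8:-→d9:-→d10:-→d11:-→d12:-→d13:-→d14:-→d15:-→d16:-→d17:-→d18:-→d19:-→d20:-→d21:-→d22:-→d23:-→d24:-→d25:H0 -> H0
  del 173.136.0.0/15 (clear depth 15)
  + 0.0.0.0/0 (H1) depth=0
  + 170.78.225.0/24 (H2) depth=24
  lookup 170.78.225.235: bits 1010101001001110111000011110101 walk d0:H1→d1:H1→d2:H1→d3:-→d4:-→d5:-→d6:-→d7:-→d8:-→d9:-→d10:-→d11:-→d12:-→d13:-→d14:-→d15:-→d16:-→d17:-→d18:-→d19:-→d20:-→d21:-→d22:-→d23:-→d24:H2→d25:H0→d26:-→d27:-→d28:-→d29:H3→d30:-→d31:H3 -> H3
  + 173.136.0.0/16 (H2) depth=16

== LOOKUPS ==
["H0","H0","H0","H3","H3","H0","H1","H1","H3","H3","H3","H0","H3"]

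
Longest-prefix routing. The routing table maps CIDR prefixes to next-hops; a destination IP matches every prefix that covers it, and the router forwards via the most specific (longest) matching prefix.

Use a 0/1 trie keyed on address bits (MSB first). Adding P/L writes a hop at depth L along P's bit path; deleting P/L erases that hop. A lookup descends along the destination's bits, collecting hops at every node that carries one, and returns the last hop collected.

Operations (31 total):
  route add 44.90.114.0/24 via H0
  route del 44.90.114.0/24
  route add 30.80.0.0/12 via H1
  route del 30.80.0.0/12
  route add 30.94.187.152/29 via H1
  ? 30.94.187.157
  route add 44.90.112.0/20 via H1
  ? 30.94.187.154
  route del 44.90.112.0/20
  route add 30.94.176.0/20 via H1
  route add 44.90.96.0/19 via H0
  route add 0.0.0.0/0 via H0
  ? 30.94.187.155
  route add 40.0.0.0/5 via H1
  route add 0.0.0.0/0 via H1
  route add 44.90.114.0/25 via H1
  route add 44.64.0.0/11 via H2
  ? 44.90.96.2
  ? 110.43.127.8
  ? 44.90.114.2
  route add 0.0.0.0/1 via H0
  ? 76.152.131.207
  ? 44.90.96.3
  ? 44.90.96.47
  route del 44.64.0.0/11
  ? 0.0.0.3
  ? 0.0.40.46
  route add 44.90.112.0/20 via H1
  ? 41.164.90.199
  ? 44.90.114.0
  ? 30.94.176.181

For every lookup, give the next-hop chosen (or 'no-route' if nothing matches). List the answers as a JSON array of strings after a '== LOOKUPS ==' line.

Process each operation:
  + 44.90.114.0/24 (H0) depth=24
  - 44.90.114.0/24 clear@24
  + 30.80.0.0/12 (H1) depth=12
  - 30.80.0.0/12 clear@12
  + 30.94.187.152/29 (H1) depth=29
  ? 30.94.187.157  path d0:-→d1:-→d2:-→d3:-→d4:-→d5:-→d6:-→d7:-→d8:-→d9:-→d10:-→d11:-→d12:-→d13:-→d14:-→d15:-→d16:-→d17:-→d18:-→d19:-→d20:-→d21:-→d22:-→d23:-→d24:-→d25:-→d26:-→d27:-→d28:-→d29:H1  best=H1
  + 44.90.112.0/20 (H1) depth=20
  ? 30.94.187.154  path d0:-→d1:-→d2:-→d3:-→d4:-→d5:-→d6:-→d7:-→d8:-→d9:-→d10:-→d11:-→d12:-→d13:-→d14:-→d15:-→d16:-→d17:-→d18:-→d19:-→d20:-→d21:-→d22:-→d23:-→d24:-→d25:-→d26:-→d27:-→d28:-→d29:H1  best=H1
  - 44.90.112.0/20 clear@20
  + 30.94.176.0/20 (H1) depth=20
  + 44.90.96.0/19 (H0) depth=19
  + 0.0.0.0/0 (H0) depth=0
  ? 30.94.187.155  path d0:H0→d1:-→d2:-→d3:-→d4:-→d5:-→d6:-→d7:-→d8:-→d9:-→d10:-→d11:-→d12:-→d13:-→d14:-→d15:-→d16:-→d17:-→d18:-→d19:-→d20:H1→d21:-→d22:-→d23:-→d24:-→d25:-→d26:-→d27:-→d28:-→d29:H1  best=H1
  + 40.0.0.0/5 (H1) depth=5
  + 0.0.0.0/0 (H1) depth=0
  + 44.90.114.0/25 (H1) depth=25
  + 44.64.0.0/11 (H2) depth=11
  ? 44.90.96.2  path d0:H1→d1:-→d2:-→d3:-→d4:-→d5:H1→d6:-→d7:-→d8:-→d9:-→d10:-→d11:H2→d12:-→d13:-→d14:-→d15:-→d16:-→d17:-→d18:-→d19:H0  best=H0
  ? 110.43.127.8  path d0:H1→d1:-  best=H1
  ? 44.90.114.2  path d0:H1→d1:-→d2:-→d3:-→d4:-→d5:H1→d6:-→d7:-→d8:-→d9:-→d10:-→d11:H2→d12:-→d13:-→d14:-→d15:-→d16:-→d17:-→d18:-→d19:H0→d20:-→d21:-→d22:-→d23:-→d24:-→d25:H1  best=H1
  + 0.0.0.0/1 (H0) depth=1
  ? 76.152.131.207  path d0:H1→d1:H0  best=H0
  ? 44.90.96.3  path d0:H1→d1:H0→d2:-→d3:-→d4:-→d5:H1→d6:-→d7:-→d8:-→d9:-→d10:-→d11:H2→d12:-→d13:-→d14:-→d15:-→d16:-→d17:-→d18:-→d19:H0  best=H0
  ? 44.90.96.47  path d0:H1→d1:H0→d2:-→d3:-→d4:-→d5:H1→d6:-→d7:-→d8:-→d9:-→d10:-→d11:H2→d12:-→d13:-→d14:-→d15:-→d16:-→d17:-→d18:-→d19:H0  best=H0
  - 44.64.0.0/11 clear@11
  ? 0.0.0.3  path d0:H1→d1:H0→d2:-→d3:-  best=H0
  ? 0.0.40.46  path d0:H1→d1:H0→d2:-→d3:-  best=H0
  + 44.90.112.0/20 (H1) depth=20
  ? 41.164.90.199  path d0:H1→d1:H0→d2:-→d3:-→d4:-→d5:H1  best=H1
  ? 44.90.114.0  path d0:H1→d1:H0→d2:-→d3:-→d4:-→d5:H1→d6:-→d7:-→d8:-→d9:-→d10:-→d11:-→d12:-→d13:-→d14:-→d15:-→d16:-→d17:-→d18:-→d19:H0→d20:H1→d21:-→d22:-→d23:-→d24:-→d25:H1  best=H1
  ? 30.94.176.181  path d0:H1→d1:H0→d2:-→d3:-→d4:-→d5:-→d6:-→d7:-→d8:-→d9:-→d10:-→d11:-→d12:-→d13:-→d14:-→d15:-→d16:-→d17:-→d18:-→d19:-→d20:H1  best=H1

== LOOKUPS ==
["H1","H1","H1","H0","H1","H1","H0","H0","H0","H0","H0","H1","H1","H1"]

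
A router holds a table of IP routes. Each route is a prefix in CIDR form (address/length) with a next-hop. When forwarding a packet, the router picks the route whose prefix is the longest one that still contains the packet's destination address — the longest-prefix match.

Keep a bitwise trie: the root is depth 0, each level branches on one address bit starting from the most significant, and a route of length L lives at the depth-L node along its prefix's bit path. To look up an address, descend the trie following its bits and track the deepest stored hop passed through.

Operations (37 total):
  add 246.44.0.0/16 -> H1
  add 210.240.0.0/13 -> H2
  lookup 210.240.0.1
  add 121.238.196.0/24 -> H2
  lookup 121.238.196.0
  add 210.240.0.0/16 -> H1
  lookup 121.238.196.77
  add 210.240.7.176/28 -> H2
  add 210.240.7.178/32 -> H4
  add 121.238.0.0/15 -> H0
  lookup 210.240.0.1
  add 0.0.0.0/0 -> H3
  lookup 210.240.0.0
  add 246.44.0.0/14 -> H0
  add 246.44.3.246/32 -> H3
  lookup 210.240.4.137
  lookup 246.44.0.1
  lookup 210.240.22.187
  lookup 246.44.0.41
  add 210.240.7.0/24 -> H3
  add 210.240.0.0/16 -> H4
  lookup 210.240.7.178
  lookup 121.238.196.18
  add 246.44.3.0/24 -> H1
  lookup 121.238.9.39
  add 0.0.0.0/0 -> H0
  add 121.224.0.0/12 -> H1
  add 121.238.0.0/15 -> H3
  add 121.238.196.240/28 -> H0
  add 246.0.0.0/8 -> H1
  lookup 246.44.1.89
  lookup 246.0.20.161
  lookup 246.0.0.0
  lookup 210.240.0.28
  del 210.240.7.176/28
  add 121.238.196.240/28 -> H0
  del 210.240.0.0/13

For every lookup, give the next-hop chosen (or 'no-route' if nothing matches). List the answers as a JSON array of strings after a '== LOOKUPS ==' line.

Apply in order:
  + 246.44.0.0/16 (H1) depth=16
  + 210.240.0.0/13 (H2) depth=13
  lookup 210.240.0.1: bits 1101001011110 walk d0:-→d1:-→d2:-→d3:-→d4:-→d5:-→d6:-→d7:-→d8:-→d9:-→d10:-→d11:-→d12:-→d13:H2 -> H2
  + 121.238.196.0/24 (H2) depth=24
  lookup 121.238.196.0: bits 011110011110111011000100 walk d0:-→d1:-→d2:-→d3:-→d4:-→d5:-→d6:-→d7:-→d8:-→d9:-→d10:-→d11:-→d12:-→d13:-→d14:-→d15:-→d16:-→d17:-→d18:-→d19:-→d20:-→d21:-→d22:-→d23:-→d24:H2 -> H2
  + 210.240.0.0/16 (H1) depth=16
  lookup 121.238.196.77: bits 011110011110111011000100 walk d0:-→d1:-→d2:-→d3:-→d4:-→d5:-→d6:-→d7:-→d8:-→d9:-→d10:-→d11:-→d12:-→d13:-→d14:-→d15:-→d16:-→d17:-→d18:-→d19:-→d20:-→d21:-→d22:-→d23:-→d24:H2 -> H2
  + 210.240.7.176/28 (H2) depth=28
  + 210.240.7.178/32 (H4) depth=32
  + 121.238.0.0/15 (H0) depth=15
  lookup 210.240.0.1: bits 110100101111000000000 walk d0:-→d1:-→d2:-→d3:-→d4:-→d5:-→d6:-→d7:-→d8:-→d9:-→d10:-→d11:-→d12:-→d13:H2→d14:-→d15:-→d16:H1→d17:-→d18:-→d19:-→d20:-→d21:- -> H1
  + 0.0.0.0/0 (H3) depth=0
  lookup 210.240.0.0: bits 110100101111000000000 walk d0:H3→d1:-→d2:-→d3:-→d4:-→d5:-→d6:-→d7:-→d8:-→d9:-→d10:-→d11:-→d12:-→d13:H2→d14:-→d15:-→d16:H1→d17:-→d18:-→d19:-→d20:-→d21:- -> H1
  + 246.44.0.0/14 (H0) depth=14
  + 246.44.3.246/32 (H3) depth=32
  lookup 210.240.4.137: bits 1101001011110000000001 walk d0:H3→d1:-→d2:-→d3:-→d4:-→d5:-→d6:-→d7:-→d8:-→d9:-→d10:-→d11:-→d12:-→d13:H2→d14:-→d15:-→d16:H1→d17:-→d18:-→d19:-→d20:-→d21:-→d22:- -> H1
  lookup 246.44.0.1: bits 1111011000101100000000 walk d0:H3→d1:-→d2:-→d3:-→d4:-→d5:-→d6:-→d7:-→d8:-→d9:-→d10:-→d11:-→d12:-→d13:-→d14:H0→d15:-→d16:H1→d17:-→d18:-→d19:-→d20:-→d21:-→d22:- -> H1
  lookup 210.240.22.187: bits 1101001011110000000 walk d0:H3→d1:-→d2:-→d3:-→d4:-→d5:-→d6:-→d7:-→d8:-→d9:-→d10:-→d11:-→d12:-→d13:H2→d14:-→d15:-→d16:H1→d17:-→d18:-→d19:- -> H1
  lookup 246.44.0.41: bits 1111011000101100000000 walk d0:H3→d1:-→d2:-→d3:-→d4:-→d5:-→d6:-→d7:-→d8:-→d9:-→d10:-→d11:-→d12:-→d13:-→d14:H0→d15:-→d16:H1→d17:-→d18:-→d19:-→d20:-→d21:-→d22:- -> H1
  + 210.240.7.0/24 (H3) depth=24
  + 210.240.0.0/16 (H4) depth=16
  lookup 210.240.7.178: bits 11010010111100000000011110110010 walk d0:H3→d1:-→d2:-→d3:-→d4:-→d5:-→d6:-→d7:-→d8:-→d9:-→d10:-→d11:-→d12:-→d13:H2→d14:-→d15:-→d16:H4→d17:-→d18:-→d19:-→d20:-→d21:-→d22:-→d23:-→d24:H3→d25:-→d26:-→d27:-→d28:H2→d29:-→d30:-→d31:-→d32:H4 -> H4
  lookup 121.238.196.18: bits 011110011110111011000100 walk d0:H3→d1:-→d2:-→d3:-→d4:-→d5:-→d6:-→d7:-→d8:-→d9:-→d10:-→d11:-→d12:-→d13:-→d14:-→d15:H0→d16:-→d17:-→d18:-→d19:-→d20:-→d21:-→d22:-→d23:-→d24:H2 -> H2
  + 246.44.3.0/24 (H1) depth=24
  lookup 121.238.9.39: bits 0111100111101110 walk d0:H3→d1:-→d2:-→d3:-→d4:-→d5:-→d6:-→d7:-→d8:-→d9:-→d10:-→d11:-→d12:-→d13:-→d14:-→d15:H0→d16:- -> H0
  + 0.0.0.0/0 (H0) depth=0
  + 121.224.0.0/12 (H1) depth=12
  + 121.238.0.0/15 (H3) depth=15
  + 121.238.196.240/28 (H0) depth=28
  + 246.0.0.0/8 (H1) depth=8
  lookup 246.44.1.89: bits 1111011000101100000000 walk d0:H0→d1:-→d2:-→d3:-→d4:-→d5:-→d6:-→d7:-→d8:H1→d9:-→d10:-→d11:-→d12:-→d13:-→d14:H0→d15:-→d16:H1→d17:-→d18:-→d19:-→d20:-→d21:-→d22:- -> H1
  lookup 246.0.20.161: bits 1111011000 walk d0:H0→d1:-→d2:-→d3:-→d4:-→d5:-→d6:-→d7:-→d8:H1→d9:-→d10:- -> H1
  lookup 246.0.0.0: bits 1111011000 walk d0:H0→d1:-→d2:-→d3:-→d4:-→d5:-→d6:-→d7:-→d8:H1→d9:-→d10:- -> H1
  lookup 210.240.0.28: bits 110100101111000000000 walk d0:H0→d1:-→d2:-→d3:-→d4:-→d5:-→d6:-→d7:-→d8:-→d9:-→d10:-→d11:-→d12:-→d13:H2→d14:-→d15:-→d16:H4→d17:-→d18:-→d19:-→d20:-→d21:- -> H4
  del 210.240.7.176/28 (clear depth 28)
  + 121.238.196.240/28 (H0) depth=28
  del 210.240.0.0/13 (clear depth 13)

== LOOKUPS ==
["H2","H2","H2","H1","H1","H1","H1","H1","H1","H4","H2","H0","H1","H1","H1","H4"]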